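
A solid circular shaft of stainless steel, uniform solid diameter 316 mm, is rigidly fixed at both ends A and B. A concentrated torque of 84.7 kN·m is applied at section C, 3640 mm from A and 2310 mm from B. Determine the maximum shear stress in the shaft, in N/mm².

8.36 N/mm²

With uniform GJ and both ends fixed, compatibility θ_AC = θ_CB gives T_A·a = T_B·b, together with T_A + T_B = T₀.
T_A = T₀·b/(a+b) = 84700·2310/5950 = 32880 N·m; T_B = 51820 N·m.
τ in each portion: τ_AC = 5.31×10^6 Pa, τ_CB = 8.36×10^6 Pa; maximum is in CB.
τ_max = T_CB·r/J = 51820·0.158/9.79×10^-4 = 8.363×10^6 Pa.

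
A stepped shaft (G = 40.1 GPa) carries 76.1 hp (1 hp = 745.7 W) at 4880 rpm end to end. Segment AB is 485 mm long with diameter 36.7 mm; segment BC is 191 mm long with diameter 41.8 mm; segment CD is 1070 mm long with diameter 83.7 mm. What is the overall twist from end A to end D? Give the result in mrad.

ω = 2π·4880/60 = 511.0 rad/s, so T = P/ω = 76.1×745.7 / 511.0 = 111.0 N·m.
J_AB = π(0.0367)⁴/32 = 1.78×10^-7 m⁴; J_BC = π(0.0418)⁴/32 = 3.00×10^-7 m⁴; J_CD = π(0.0837)⁴/32 = 4.82×10^-6 m⁴.
θ = (T/G)·Σ L_i/J_i = (111.0/40.1×10⁹)·(0.485/1.78×10^-7 + 0.191/3.00×10^-7 + 1.07/4.82×10^-6) = 9.921×10^-3 rad.

9.92 mrad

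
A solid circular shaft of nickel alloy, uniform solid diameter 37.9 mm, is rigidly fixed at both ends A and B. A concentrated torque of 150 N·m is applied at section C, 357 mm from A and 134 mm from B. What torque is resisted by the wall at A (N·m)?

With uniform GJ and both ends fixed, compatibility θ_AC = θ_CB gives T_A·a = T_B·b, together with T_A + T_B = T₀.
T_A = T₀·b/(a+b) = 150.0·134/491.0 = 40.94 N·m; T_B = 109.1 N·m.

40.9 N·m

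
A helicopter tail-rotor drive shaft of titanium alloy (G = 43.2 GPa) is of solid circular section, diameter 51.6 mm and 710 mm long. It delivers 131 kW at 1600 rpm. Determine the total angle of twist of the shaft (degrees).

ω = 2π·1600/60 = 167.6 rad/s, so T = P/ω = 131×10³ / 167.6 = 781.8 N·m.
J = πd⁴/32 = π(0.0516)⁴/32 = 6.960×10^-7 m⁴.
θ = T·L/(G·J) = 781.8 × 0.710 / (43.2×10⁹ × 6.960×10^-7) = 0.01846 rad.

1.06°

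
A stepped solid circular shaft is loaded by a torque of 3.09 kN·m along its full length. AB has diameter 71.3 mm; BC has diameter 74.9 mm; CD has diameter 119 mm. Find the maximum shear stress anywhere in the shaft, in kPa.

Under the same torque, τ_max = 16T/(πd³) is largest where d is smallest — segment AB (d = 71.3 mm).
τ_max = 16·3090/(π·(0.0713)³) = 4.342×10^7 Pa.

43400 kPa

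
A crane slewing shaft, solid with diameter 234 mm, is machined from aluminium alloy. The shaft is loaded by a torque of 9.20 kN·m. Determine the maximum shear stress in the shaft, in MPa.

3.66 MPa

J = πd⁴/32 = π(0.234)⁴/32 = 2.943×10^-4 m⁴.
τ_max = T·r/J = 9200 × 0.117 / 2.943×10^-4 = 3.657×10^6 Pa.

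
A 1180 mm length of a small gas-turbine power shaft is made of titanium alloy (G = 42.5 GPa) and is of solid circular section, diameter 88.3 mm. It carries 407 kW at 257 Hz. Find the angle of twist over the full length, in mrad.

1.17 mrad

ω = 2π·257 = 1615 rad/s, so T = P/ω = 407×10³ / 1615 = 252.0 N·m.
J = πd⁴/32 = π(0.0883)⁴/32 = 5.968×10^-6 m⁴.
θ = T·L/(G·J) = 252.0 × 1.18 / (42.5×10⁹ × 5.968×10^-6) = 1.173×10^-3 rad.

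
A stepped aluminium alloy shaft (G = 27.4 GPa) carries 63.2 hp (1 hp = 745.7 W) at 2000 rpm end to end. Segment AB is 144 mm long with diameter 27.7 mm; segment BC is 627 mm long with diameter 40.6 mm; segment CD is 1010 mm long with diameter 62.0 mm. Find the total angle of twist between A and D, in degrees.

ω = 2π·2000/60 = 209.4 rad/s, so T = P/ω = 63.2×745.7 / 209.4 = 225.0 N·m.
J_AB = π(0.0277)⁴/32 = 5.78×10^-8 m⁴; J_BC = π(0.0406)⁴/32 = 2.67×10^-7 m⁴; J_CD = π(0.0620)⁴/32 = 1.45×10^-6 m⁴.
θ = (T/G)·Σ L_i/J_i = (225.0/27.4×10⁹)·(0.144/5.78×10^-8 + 0.627/2.67×10^-7 + 1.01/1.45×10^-6) = 0.04548 rad.

2.61°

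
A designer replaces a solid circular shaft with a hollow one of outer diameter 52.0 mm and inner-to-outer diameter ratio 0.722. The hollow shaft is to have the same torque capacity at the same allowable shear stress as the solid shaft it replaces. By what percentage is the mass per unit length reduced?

40.9 %

Equal τ_max and T ⇒ the solid shaft needs d_s³ = d_o³(1−k⁴), so d_s = 52.0·(1−0.722⁴)^(1/3) = 46.78 mm.
Area ratio A_h/A_s = d_o²(1−k²)/d_s² = (1−k²)/(1−k⁴)^(2/3) = 0.5914.
Mass saving = 1 − 0.5914 = 40.9 %.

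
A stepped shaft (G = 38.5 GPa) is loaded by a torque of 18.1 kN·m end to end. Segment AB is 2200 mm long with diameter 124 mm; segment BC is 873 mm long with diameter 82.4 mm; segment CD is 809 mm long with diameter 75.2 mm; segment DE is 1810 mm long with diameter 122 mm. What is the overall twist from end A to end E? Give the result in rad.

J_AB = π(0.124)⁴/32 = 2.32×10^-5 m⁴; J_BC = π(0.0824)⁴/32 = 4.53×10^-6 m⁴; J_CD = π(0.0752)⁴/32 = 3.14×10^-6 m⁴; J_DE = π(0.122)⁴/32 = 2.17×10^-5 m⁴.
θ = (T/G)·Σ L_i/J_i = (18100/38.5×10⁹)·(2.20/2.32×10^-5 + 0.873/4.53×10^-6 + 0.809/3.14×10^-6 + 1.81/2.17×10^-5) = 0.2955 rad.

0.296 rad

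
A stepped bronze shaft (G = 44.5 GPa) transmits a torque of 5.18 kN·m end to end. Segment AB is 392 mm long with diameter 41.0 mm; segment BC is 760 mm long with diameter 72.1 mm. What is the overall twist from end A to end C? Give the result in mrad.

198 mrad

J_AB = π(0.0410)⁴/32 = 2.77×10^-7 m⁴; J_BC = π(0.0721)⁴/32 = 2.65×10^-6 m⁴.
θ = (T/G)·Σ L_i/J_i = (5180/44.5×10⁹)·(0.392/2.77×10^-7 + 0.760/2.65×10^-6) = 0.1978 rad.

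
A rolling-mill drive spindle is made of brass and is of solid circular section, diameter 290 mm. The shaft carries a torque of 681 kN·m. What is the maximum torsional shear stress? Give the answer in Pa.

1.42e8 Pa

J = πd⁴/32 = π(0.290)⁴/32 = 6.944×10^-4 m⁴.
τ_max = T·r/J = 681000 × 0.145 / 6.944×10^-4 = 1.422×10^8 Pa.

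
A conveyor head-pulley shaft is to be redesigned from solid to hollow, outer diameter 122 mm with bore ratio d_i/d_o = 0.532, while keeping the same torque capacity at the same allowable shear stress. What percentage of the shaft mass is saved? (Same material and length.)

24.2 %

Equal τ_max and T ⇒ the solid shaft needs d_s³ = d_o³(1−k⁴), so d_s = 122·(1−0.532⁴)^(1/3) = 118.7 mm.
Area ratio A_h/A_s = d_o²(1−k²)/d_s² = (1−k²)/(1−k⁴)^(2/3) = 0.7580.
Mass saving = 1 − 0.7580 = 24.2 %.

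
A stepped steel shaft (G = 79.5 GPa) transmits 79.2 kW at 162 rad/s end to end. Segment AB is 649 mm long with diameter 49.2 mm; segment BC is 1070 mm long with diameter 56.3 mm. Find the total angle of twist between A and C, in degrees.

0.780°

ω = 162 rad/s, so T = P/ω = 79.2×10³ / 162.0 = 488.9 N·m.
J_AB = π(0.0492)⁴/32 = 5.75×10^-7 m⁴; J_BC = π(0.0563)⁴/32 = 9.86×10^-7 m⁴.
θ = (T/G)·Σ L_i/J_i = (488.9/79.5×10⁹)·(0.649/5.75×10^-7 + 1.07/9.86×10^-7) = 0.01361 rad.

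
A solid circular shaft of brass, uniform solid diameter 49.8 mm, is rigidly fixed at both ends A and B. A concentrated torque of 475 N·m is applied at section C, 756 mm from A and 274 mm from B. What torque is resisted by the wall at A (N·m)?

126 N·m

With uniform GJ and both ends fixed, compatibility θ_AC = θ_CB gives T_A·a = T_B·b, together with T_A + T_B = T₀.
T_A = T₀·b/(a+b) = 475.0·274/1030 = 126.4 N·m; T_B = 348.6 N·m.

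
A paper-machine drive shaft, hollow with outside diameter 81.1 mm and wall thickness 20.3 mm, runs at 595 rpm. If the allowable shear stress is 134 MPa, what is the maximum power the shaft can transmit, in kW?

820 kW

J = π(d_o⁴ − d_i⁴)/32 = π(0.0811⁴ − 0.0405⁴)/32 = 3.983×10^-6 m⁴.
T_max = τ_allow·J/r = 1.34×10^8 × 3.983×10^-6 / 0.0405 = 13160 N·m.
ω = 2π·595/60 = 62.31 rad/s, so P_max = T_max·ω = 8.201×10^5 W.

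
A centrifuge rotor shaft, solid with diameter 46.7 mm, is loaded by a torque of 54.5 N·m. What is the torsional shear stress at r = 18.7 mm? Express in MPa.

J = πd⁴/32 = π(0.0467)⁴/32 = 4.669×10^-7 m⁴.
Shear stress varies linearly with radius: τ = T·r/J = 54.50 × 0.0187 / 4.669×10^-7 = 2.183×10^6 Pa.

2.18 MPa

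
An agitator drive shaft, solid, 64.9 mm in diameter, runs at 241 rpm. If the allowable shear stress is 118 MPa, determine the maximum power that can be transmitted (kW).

160 kW

J = πd⁴/32 = π(0.0649)⁴/32 = 1.742×10^-6 m⁴.
T_max = τ_allow·J/r = 1.18×10^8 × 1.742×10^-6 / 0.0324 = 6334 N·m.
ω = 2π·241/60 = 25.24 rad/s, so P_max = T_max·ω = 1.598×10^5 W.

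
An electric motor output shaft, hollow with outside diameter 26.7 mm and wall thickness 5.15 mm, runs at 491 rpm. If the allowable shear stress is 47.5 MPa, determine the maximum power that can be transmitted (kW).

J = π(d_o⁴ − d_i⁴)/32 = π(0.0267⁴ − 0.0164⁴)/32 = 4.279×10^-8 m⁴.
T_max = τ_allow·J/r = 4.75×10^7 × 4.279×10^-8 / 0.0133 = 152.3 N·m.
ω = 2π·491/60 = 51.42 rad/s, so P_max = T_max·ω = 7829 W.

7.83 kW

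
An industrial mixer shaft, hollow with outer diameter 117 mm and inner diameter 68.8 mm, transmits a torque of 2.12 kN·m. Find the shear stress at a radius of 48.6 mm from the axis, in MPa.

6.36 MPa

J = π(d_o⁴ − d_i⁴)/32 = π(0.117⁴ − 0.0688⁴)/32 = 1.620×10^-5 m⁴.
Shear stress varies linearly with radius: τ = T·r/J = 2120 × 0.0486 / 1.620×10^-5 = 6.361×10^6 Pa.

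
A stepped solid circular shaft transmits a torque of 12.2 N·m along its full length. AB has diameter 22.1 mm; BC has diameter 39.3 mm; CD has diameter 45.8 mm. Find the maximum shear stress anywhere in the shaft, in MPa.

Under the same torque, τ_max = 16T/(πd³) is largest where d is smallest — segment AB (d = 22.1 mm).
τ_max = 16·12.20/(π·(0.0221)³) = 5.756×10^6 Pa.

5.76 MPa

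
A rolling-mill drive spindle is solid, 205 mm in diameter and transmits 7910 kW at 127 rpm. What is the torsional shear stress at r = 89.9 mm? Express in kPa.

ω = 2π·127/60 = 13.30 rad/s, so T = P/ω = 7910×10³ / 13.30 = 594800 N·m.
J = πd⁴/32 = π(0.205)⁴/32 = 1.734×10^-4 m⁴.
Shear stress varies linearly with radius: τ = T·r/J = 594800 × 0.0899 / 1.734×10^-4 = 3.084×10^8 Pa.

308000 kPa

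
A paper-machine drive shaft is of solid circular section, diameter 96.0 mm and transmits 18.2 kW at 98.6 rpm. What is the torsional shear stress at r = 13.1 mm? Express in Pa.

2.77e6 Pa

ω = 2π·98.6/60 = 10.33 rad/s, so T = P/ω = 18.2×10³ / 10.33 = 1763 N·m.
J = πd⁴/32 = π(0.0960)⁴/32 = 8.338×10^-6 m⁴.
Shear stress varies linearly with radius: τ = T·r/J = 1763 × 0.0131 / 8.338×10^-6 = 2.769×10^6 Pa.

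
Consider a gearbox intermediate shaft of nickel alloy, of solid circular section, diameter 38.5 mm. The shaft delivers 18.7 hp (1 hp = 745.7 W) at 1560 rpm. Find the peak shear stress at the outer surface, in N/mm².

ω = 2π·1560/60 = 163.4 rad/s, so T = P/ω = 18.7×745.7 / 163.4 = 85.36 N·m.
J = πd⁴/32 = π(0.0385)⁴/32 = 2.157×10^-7 m⁴.
τ_max = T·r/J = 85.36 × 0.0192 / 2.157×10^-7 = 7.618×10^6 Pa.

7.62 N/mm²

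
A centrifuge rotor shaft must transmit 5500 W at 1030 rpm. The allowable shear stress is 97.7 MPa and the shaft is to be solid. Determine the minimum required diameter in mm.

13.9 mm

ω = 2π·1030/60 = 107.9 rad/s, so T = P/ω = 5500 / 107.9 = 50.99 N·m.
For a solid shaft τ_max = 16T/(πd³), so d = (16T/(π τ_allow))^(1/3) = (16·50.99/(π·9.77×10^7))^(1/3) = 0.01385 m.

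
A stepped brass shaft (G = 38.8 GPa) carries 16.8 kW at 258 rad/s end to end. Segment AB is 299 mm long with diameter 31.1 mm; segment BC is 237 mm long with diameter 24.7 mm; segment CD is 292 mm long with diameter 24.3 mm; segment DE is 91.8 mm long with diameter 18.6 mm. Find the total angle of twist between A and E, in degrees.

ω = 258 rad/s, so T = P/ω = 16.8×10³ / 258.0 = 65.12 N·m.
J_AB = π(0.0311)⁴/32 = 9.18×10^-8 m⁴; J_BC = π(0.0247)⁴/32 = 3.65×10^-8 m⁴; J_CD = π(0.0243)⁴/32 = 3.42×10^-8 m⁴; J_DE = π(0.0186)⁴/32 = 1.18×10^-8 m⁴.
θ = (T/G)·Σ L_i/J_i = (65.12/38.8×10⁹)·(0.299/9.18×10^-8 + 0.237/3.65×10^-8 + 0.292/3.42×10^-8 + 0.0918/1.18×10^-8) = 0.04378 rad.

2.51°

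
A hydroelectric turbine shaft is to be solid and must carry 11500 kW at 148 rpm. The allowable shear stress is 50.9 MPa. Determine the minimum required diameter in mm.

ω = 2π·148/60 = 15.50 rad/s, so T = P/ω = 11500×10³ / 15.50 = 742000 N·m.
For a solid shaft τ_max = 16T/(πd³), so d = (16T/(π τ_allow))^(1/3) = (16·742000/(π·5.09×10^7))^(1/3) = 0.4203 m.

420 mm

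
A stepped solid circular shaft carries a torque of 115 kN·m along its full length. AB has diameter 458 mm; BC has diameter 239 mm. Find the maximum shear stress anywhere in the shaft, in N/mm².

Under the same torque, τ_max = 16T/(πd³) is largest where d is smallest — segment BC (d = 239 mm).
τ_max = 16·115000/(π·(0.239)³) = 4.290×10^7 Pa.

42.9 N/mm²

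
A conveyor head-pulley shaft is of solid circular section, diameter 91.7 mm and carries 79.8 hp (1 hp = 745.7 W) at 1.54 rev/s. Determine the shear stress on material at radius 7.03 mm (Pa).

ω = 2π·1.54 = 9.676 rad/s, so T = P/ω = 79.8×745.7 / 9.676 = 6150 N·m.
J = πd⁴/32 = π(0.0917)⁴/32 = 6.942×10^-6 m⁴.
Shear stress varies linearly with radius: τ = T·r/J = 6150 × 0.00703 / 6.942×10^-6 = 6.228×10^6 Pa.

6.23e6 Pa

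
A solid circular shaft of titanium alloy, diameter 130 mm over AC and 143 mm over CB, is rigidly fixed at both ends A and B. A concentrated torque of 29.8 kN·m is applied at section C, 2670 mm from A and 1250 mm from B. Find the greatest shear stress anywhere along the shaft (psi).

Compatibility: T_A·a/J_AC = T_B·b/J_CB with T_A + T_B = T₀.
J_AC = 2.80×10^-5 m⁴, J_CB = 4.11×10^-5 m⁴, so T_A = T₀·(J_AC/a)/((J_AC/a)+(J_CB/b)) = 7220 N·m, T_B = 22580 N·m.
τ in each portion: τ_AC = 1.67×10^7 Pa, τ_CB = 3.93×10^7 Pa; maximum is in CB.
τ_max = T_CB·r/J = 22580·0.0715/4.11×10^-5 = 3.933×10^7 Pa.

5700 psi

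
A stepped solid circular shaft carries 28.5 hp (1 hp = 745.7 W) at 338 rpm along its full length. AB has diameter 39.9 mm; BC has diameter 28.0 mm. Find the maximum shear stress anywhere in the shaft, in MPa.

ω = 2π·338/60 = 35.40 rad/s, so T = P/ω = 28.5×745.7 / 35.40 = 600.4 N·m.
Under the same torque, τ_max = 16T/(πd³) is largest where d is smallest — segment BC (d = 28.0 mm).
τ_max = 16·600.4/(π·(0.0280)³) = 1.393×10^8 Pa.

139 MPa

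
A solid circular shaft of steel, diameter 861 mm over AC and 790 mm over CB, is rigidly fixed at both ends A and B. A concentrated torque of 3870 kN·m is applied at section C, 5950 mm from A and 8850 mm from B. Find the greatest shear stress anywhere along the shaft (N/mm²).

20.9 N/mm²

Compatibility: T_A·a/J_AC = T_B·b/J_CB with T_A + T_B = T₀.
J_AC = 0.0540 m⁴, J_CB = 0.0382 m⁴, so T_A = T₀·(J_AC/a)/((J_AC/a)+(J_CB/b)) = 2.621e6 N·m, T_B = 1.249e6 N·m.
τ in each portion: τ_AC = 2.09×10^7 Pa, τ_CB = 1.29×10^7 Pa; maximum is in AC.
τ_max = T_AC·r/J = 2.621e6·0.430/0.0540 = 2.091×10^7 Pa.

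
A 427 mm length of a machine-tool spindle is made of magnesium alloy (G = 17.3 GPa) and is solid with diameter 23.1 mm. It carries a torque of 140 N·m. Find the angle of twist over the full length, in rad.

0.124 rad

J = πd⁴/32 = π(0.0231)⁴/32 = 2.795×10^-8 m⁴.
θ = T·L/(G·J) = 140.0 × 0.427 / (17.3×10⁹ × 2.795×10^-8) = 0.1236 rad.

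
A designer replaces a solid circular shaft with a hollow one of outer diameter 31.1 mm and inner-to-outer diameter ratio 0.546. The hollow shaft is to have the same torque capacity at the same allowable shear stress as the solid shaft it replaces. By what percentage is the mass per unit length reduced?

25.3 %

Equal τ_max and T ⇒ the solid shaft needs d_s³ = d_o³(1−k⁴), so d_s = 31.1·(1−0.546⁴)^(1/3) = 30.15 mm.
Area ratio A_h/A_s = d_o²(1−k²)/d_s² = (1−k²)/(1−k⁴)^(2/3) = 0.7468.
Mass saving = 1 − 0.7468 = 25.3 %.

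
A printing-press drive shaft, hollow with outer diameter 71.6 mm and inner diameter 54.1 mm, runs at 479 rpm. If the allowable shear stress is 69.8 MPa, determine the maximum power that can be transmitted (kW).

J = π(d_o⁴ − d_i⁴)/32 = π(0.0716⁴ − 0.0541⁴)/32 = 1.739×10^-6 m⁴.
T_max = τ_allow·J/r = 6.98×10^7 × 1.739×10^-6 / 0.0358 = 3391 N·m.
ω = 2π·479/60 = 50.16 rad/s, so P_max = T_max·ω = 1.701×10^5 W.

170 kW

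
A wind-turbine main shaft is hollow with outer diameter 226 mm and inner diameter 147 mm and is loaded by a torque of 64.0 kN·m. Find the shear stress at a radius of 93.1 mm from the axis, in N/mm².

J = π(d_o⁴ − d_i⁴)/32 = π(0.226⁴ − 0.147⁴)/32 = 2.103×10^-4 m⁴.
Shear stress varies linearly with radius: τ = T·r/J = 64000 × 0.0931 / 2.103×10^-4 = 2.834×10^7 Pa.

28.3 N/mm²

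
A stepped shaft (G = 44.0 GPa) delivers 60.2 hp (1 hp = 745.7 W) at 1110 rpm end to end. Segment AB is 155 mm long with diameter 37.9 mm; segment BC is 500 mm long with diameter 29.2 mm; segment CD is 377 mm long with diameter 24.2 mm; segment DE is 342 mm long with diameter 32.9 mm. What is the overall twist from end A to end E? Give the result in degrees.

ω = 2π·1110/60 = 116.2 rad/s, so T = P/ω = 60.2×745.7 / 116.2 = 386.2 N·m.
J_AB = π(0.0379)⁴/32 = 2.03×10^-7 m⁴; J_BC = π(0.0292)⁴/32 = 7.14×10^-8 m⁴; J_CD = π(0.0242)⁴/32 = 3.37×10^-8 m⁴; J_DE = π(0.0329)⁴/32 = 1.15×10^-7 m⁴.
θ = (T/G)·Σ L_i/J_i = (386.2/44.0×10⁹)·(0.155/2.03×10^-7 + 0.500/7.14×10^-8 + 0.377/3.37×10^-8 + 0.342/1.15×10^-7) = 0.1926 rad.

11.0°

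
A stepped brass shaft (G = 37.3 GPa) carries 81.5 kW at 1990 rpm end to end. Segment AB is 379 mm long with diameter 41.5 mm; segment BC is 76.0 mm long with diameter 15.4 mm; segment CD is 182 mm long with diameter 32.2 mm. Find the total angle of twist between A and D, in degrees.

ω = 2π·1990/60 = 208.4 rad/s, so T = P/ω = 81.5×10³ / 208.4 = 391.1 N·m.
J_AB = π(0.0415)⁴/32 = 2.91×10^-7 m⁴; J_BC = π(0.0154)⁴/32 = 5.52×10^-9 m⁴; J_CD = π(0.0322)⁴/32 = 1.06×10^-7 m⁴.
θ = (T/G)·Σ L_i/J_i = (391.1/37.3×10⁹)·(0.379/2.91×10^-7 + 0.0760/5.52×10^-9 + 0.182/1.06×10^-7) = 0.1760 rad.

10.1°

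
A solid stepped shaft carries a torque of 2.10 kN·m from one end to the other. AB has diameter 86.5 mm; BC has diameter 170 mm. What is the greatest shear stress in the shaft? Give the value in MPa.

Under the same torque, τ_max = 16T/(πd³) is largest where d is smallest — segment AB (d = 86.5 mm).
τ_max = 16·2100/(π·(0.0865)³) = 1.652×10^7 Pa.

16.5 MPa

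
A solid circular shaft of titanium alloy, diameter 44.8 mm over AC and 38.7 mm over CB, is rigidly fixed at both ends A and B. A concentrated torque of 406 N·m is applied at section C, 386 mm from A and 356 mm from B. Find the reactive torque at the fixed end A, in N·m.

Compatibility: T_A·a/J_AC = T_B·b/J_CB with T_A + T_B = T₀.
J_AC = 3.95×10^-7 m⁴, J_CB = 2.20×10^-7 m⁴, so T_A = T₀·(J_AC/a)/((J_AC/a)+(J_CB/b)) = 253.2 N·m, T_B = 152.8 N·m.

253 N·m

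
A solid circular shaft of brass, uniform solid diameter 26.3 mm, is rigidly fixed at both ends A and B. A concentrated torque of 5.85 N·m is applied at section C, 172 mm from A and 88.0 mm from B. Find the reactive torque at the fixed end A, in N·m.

With uniform GJ and both ends fixed, compatibility θ_AC = θ_CB gives T_A·a = T_B·b, together with T_A + T_B = T₀.
T_A = T₀·b/(a+b) = 5.850·88.0/260.0 = 1.980 N·m; T_B = 3.870 N·m.

1.98 N·m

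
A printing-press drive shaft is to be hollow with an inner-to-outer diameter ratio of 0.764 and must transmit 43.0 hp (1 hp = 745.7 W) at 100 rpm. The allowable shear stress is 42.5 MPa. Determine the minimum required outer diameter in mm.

ω = 2π·100/60 = 10.47 rad/s, so T = P/ω = 43.0×745.7 / 10.47 = 3062 N·m.
For a hollow shaft with d_i/d_o = 0.764: τ_max = 16T/(π d_o³ (1−k⁴)), so d_o = [16T/(π τ_allow (1−k⁴))]^(1/3) = [16·3062/(π·4.25×10^7·0.6593)]^(1/3) = 0.08226 m.

82.3 mm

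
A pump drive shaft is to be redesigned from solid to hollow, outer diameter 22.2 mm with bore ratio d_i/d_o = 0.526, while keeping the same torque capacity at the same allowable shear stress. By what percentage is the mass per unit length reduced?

Equal τ_max and T ⇒ the solid shaft needs d_s³ = d_o³(1−k⁴), so d_s = 22.2·(1−0.526⁴)^(1/3) = 21.62 mm.
Area ratio A_h/A_s = d_o²(1−k²)/d_s² = (1−k²)/(1−k⁴)^(2/3) = 0.7628.
Mass saving = 1 − 0.7628 = 23.7 %.

23.7 %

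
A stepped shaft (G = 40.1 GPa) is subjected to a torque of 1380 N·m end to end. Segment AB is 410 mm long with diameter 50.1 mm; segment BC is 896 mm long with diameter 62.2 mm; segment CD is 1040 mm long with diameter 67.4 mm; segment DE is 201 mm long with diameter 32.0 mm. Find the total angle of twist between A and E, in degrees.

7.37°

J_AB = π(0.0501)⁴/32 = 6.19×10^-7 m⁴; J_BC = π(0.0622)⁴/32 = 1.47×10^-6 m⁴; J_CD = π(0.0674)⁴/32 = 2.03×10^-6 m⁴; J_DE = π(0.0320)⁴/32 = 1.03×10^-7 m⁴.
θ = (T/G)·Σ L_i/J_i = (1380/40.1×10⁹)·(0.410/6.19×10^-7 + 0.896/1.47×10^-6 + 1.04/2.03×10^-6 + 0.201/1.03×10^-7) = 0.1287 rad.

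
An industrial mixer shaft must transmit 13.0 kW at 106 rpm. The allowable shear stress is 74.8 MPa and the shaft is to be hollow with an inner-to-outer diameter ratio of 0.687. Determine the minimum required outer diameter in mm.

46.8 mm

ω = 2π·106/60 = 11.10 rad/s, so T = P/ω = 13.0×10³ / 11.10 = 1171 N·m.
For a hollow shaft with d_i/d_o = 0.687: τ_max = 16T/(π d_o³ (1−k⁴)), so d_o = [16T/(π τ_allow (1−k⁴))]^(1/3) = [16·1171/(π·7.48×10^7·0.7772)]^(1/3) = 0.04681 m.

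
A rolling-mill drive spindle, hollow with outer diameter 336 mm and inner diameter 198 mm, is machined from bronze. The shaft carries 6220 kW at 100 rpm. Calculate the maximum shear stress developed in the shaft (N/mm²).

90.7 N/mm²

ω = 2π·100/60 = 10.47 rad/s, so T = P/ω = 6220×10³ / 10.47 = 594000 N·m.
J = π(d_o⁴ − d_i⁴)/32 = π(0.336⁴ − 0.198⁴)/32 = 1.100×10^-3 m⁴.
τ_max = T·r/J = 594000 × 0.168 / 1.100×10^-3 = 9.068×10^7 Pa.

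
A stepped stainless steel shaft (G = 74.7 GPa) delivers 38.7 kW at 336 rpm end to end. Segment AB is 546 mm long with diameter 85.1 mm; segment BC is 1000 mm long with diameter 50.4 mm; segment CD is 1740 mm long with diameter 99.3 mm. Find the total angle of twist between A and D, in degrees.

ω = 2π·336/60 = 35.19 rad/s, so T = P/ω = 38.7×10³ / 35.19 = 1100 N·m.
J_AB = π(0.0851)⁴/32 = 5.15×10^-6 m⁴; J_BC = π(0.0504)⁴/32 = 6.33×10^-7 m⁴; J_CD = π(0.0993)⁴/32 = 9.55×10^-6 m⁴.
θ = (T/G)·Σ L_i/J_i = (1100/74.7×10⁹)·(0.546/5.15×10^-6 + 1.00/6.33×10^-7 + 1.74/9.55×10^-6) = 0.02749 rad.

1.57°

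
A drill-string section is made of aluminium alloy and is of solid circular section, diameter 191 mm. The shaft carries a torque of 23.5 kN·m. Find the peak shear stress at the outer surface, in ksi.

J = πd⁴/32 = π(0.191)⁴/32 = 1.307×10^-4 m⁴.
τ_max = T·r/J = 23500 × 0.0955 / 1.307×10^-4 = 1.718×10^7 Pa.

2.49 ksi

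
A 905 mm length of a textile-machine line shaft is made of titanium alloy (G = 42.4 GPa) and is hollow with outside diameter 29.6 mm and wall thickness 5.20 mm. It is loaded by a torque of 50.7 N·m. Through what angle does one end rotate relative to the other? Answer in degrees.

1.00°

J = π(d_o⁴ − d_i⁴)/32 = π(0.0296⁴ − 0.0192⁴)/32 = 6.202×10^-8 m⁴.
θ = T·L/(G·J) = 50.70 × 0.905 / (42.4×10⁹ × 6.202×10^-8) = 0.01745 rad.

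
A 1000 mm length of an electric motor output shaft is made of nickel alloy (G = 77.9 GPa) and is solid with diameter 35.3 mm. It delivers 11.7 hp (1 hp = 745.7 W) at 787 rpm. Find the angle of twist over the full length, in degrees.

0.511°

ω = 2π·787/60 = 82.41 rad/s, so T = P/ω = 11.7×745.7 / 82.41 = 105.9 N·m.
J = πd⁴/32 = π(0.0353)⁴/32 = 1.524×10^-7 m⁴.
θ = T·L/(G·J) = 105.9 × 1.00 / (77.9×10⁹ × 1.524×10^-7) = 8.915×10^-3 rad.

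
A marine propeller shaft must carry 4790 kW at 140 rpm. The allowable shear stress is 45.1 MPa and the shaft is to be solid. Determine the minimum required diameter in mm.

333 mm

ω = 2π·140/60 = 14.66 rad/s, so T = P/ω = 4790×10³ / 14.66 = 326700 N·m.
For a solid shaft τ_max = 16T/(πd³), so d = (16T/(π τ_allow))^(1/3) = (16·326700/(π·4.51×10^7))^(1/3) = 0.3329 m.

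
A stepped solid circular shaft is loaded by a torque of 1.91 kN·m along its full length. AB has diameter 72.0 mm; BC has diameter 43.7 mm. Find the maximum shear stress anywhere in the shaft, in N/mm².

117 N/mm²

Under the same torque, τ_max = 16T/(πd³) is largest where d is smallest — segment BC (d = 43.7 mm).
τ_max = 16·1910/(π·(0.0437)³) = 1.166×10^8 Pa.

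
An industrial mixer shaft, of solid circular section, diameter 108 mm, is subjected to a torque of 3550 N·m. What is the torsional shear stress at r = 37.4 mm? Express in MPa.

9.94 MPa

J = πd⁴/32 = π(0.108)⁴/32 = 1.336×10^-5 m⁴.
Shear stress varies linearly with radius: τ = T·r/J = 3550 × 0.0374 / 1.336×10^-5 = 9.940×10^6 Pa.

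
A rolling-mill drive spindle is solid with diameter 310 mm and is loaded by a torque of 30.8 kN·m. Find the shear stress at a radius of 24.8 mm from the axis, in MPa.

J = πd⁴/32 = π(0.310)⁴/32 = 9.067×10^-4 m⁴.
Shear stress varies linearly with radius: τ = T·r/J = 30800 × 0.0248 / 9.067×10^-4 = 8.425×10^5 Pa.

0.842 MPa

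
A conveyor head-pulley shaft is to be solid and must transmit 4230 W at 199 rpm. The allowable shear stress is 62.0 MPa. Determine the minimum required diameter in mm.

ω = 2π·199/60 = 20.84 rad/s, so T = P/ω = 4230 / 20.84 = 203.0 N·m.
For a solid shaft τ_max = 16T/(πd³), so d = (16T/(π τ_allow))^(1/3) = (16·203.0/(π·6.20×10^7))^(1/3) = 0.02555 m.

25.5 mm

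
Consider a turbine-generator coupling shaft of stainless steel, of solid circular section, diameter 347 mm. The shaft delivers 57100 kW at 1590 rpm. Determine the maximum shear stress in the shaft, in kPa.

ω = 2π·1590/60 = 166.5 rad/s, so T = P/ω = 57100×10³ / 166.5 = 342900 N·m.
J = πd⁴/32 = π(0.347)⁴/32 = 1.423×10^-3 m⁴.
τ_max = T·r/J = 342900 × 0.173 / 1.423×10^-3 = 4.180×10^7 Pa.

41800 kPa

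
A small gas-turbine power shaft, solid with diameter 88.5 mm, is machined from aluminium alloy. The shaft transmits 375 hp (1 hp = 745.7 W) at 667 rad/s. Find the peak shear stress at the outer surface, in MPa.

ω = 667 rad/s, so T = P/ω = 375×745.7 / 667.0 = 419.2 N·m.
J = πd⁴/32 = π(0.0885)⁴/32 = 6.022×10^-6 m⁴.
τ_max = T·r/J = 419.2 × 0.0442 / 6.022×10^-6 = 3.080×10^6 Pa.

3.08 MPa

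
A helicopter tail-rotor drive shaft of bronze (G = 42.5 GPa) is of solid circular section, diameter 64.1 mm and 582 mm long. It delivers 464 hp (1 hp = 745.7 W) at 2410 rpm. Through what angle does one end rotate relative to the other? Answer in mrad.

11.3 mrad

ω = 2π·2410/60 = 252.4 rad/s, so T = P/ω = 464×745.7 / 252.4 = 1371 N·m.
J = πd⁴/32 = π(0.0641)⁴/32 = 1.657×10^-6 m⁴.
θ = T·L/(G·J) = 1371 × 0.582 / (42.5×10⁹ × 1.657×10^-6) = 0.01133 rad.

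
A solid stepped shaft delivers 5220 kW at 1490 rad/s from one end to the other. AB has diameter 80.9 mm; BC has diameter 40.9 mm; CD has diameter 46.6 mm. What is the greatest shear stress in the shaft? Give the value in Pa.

ω = 1490 rad/s, so T = P/ω = 5220×10³ / 1490 = 3503 N·m.
Under the same torque, τ_max = 16T/(πd³) is largest where d is smallest — segment BC (d = 40.9 mm).
τ_max = 16·3503/(π·(0.0409)³) = 2.608×10^8 Pa.

2.61e8 Pa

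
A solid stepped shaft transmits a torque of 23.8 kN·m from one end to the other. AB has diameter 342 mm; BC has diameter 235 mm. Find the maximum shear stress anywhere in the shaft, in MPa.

9.34 MPa

Under the same torque, τ_max = 16T/(πd³) is largest where d is smallest — segment BC (d = 235 mm).
τ_max = 16·23800/(π·(0.235)³) = 9.340×10^6 Pa.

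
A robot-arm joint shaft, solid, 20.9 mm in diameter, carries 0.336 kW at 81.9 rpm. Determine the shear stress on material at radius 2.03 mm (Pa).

ω = 2π·81.9/60 = 8.577 rad/s, so T = P/ω = 0.336×10³ / 8.577 = 39.18 N·m.
J = πd⁴/32 = π(0.0209)⁴/32 = 1.873×10^-8 m⁴.
Shear stress varies linearly with radius: τ = T·r/J = 39.18 × 0.00203 / 1.873×10^-8 = 4.246×10^6 Pa.

4.25e6 Pa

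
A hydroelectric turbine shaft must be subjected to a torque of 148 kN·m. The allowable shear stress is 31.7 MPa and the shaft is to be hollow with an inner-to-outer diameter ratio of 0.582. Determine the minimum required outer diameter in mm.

299 mm

For a hollow shaft with d_i/d_o = 0.582: τ_max = 16T/(π d_o³ (1−k⁴)), so d_o = [16T/(π τ_allow (1−k⁴))]^(1/3) = [16·148000/(π·3.17×10^7·0.8853)]^(1/3) = 0.2995 m.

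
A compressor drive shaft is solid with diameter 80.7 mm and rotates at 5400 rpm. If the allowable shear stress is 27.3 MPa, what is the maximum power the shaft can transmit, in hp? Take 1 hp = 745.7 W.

J = πd⁴/32 = π(0.0807)⁴/32 = 4.164×10^-6 m⁴.
T_max = τ_allow·J/r = 2.73×10^7 × 4.164×10^-6 / 0.0404 = 2817 N·m.
ω = 2π·5400/60 = 565.5 rad/s, so P_max = T_max·ω = 1.593×10^6 W.

2140 hp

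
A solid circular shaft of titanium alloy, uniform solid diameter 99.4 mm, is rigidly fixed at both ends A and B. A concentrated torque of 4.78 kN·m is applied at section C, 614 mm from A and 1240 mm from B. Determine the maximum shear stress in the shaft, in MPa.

16.6 MPa

With uniform GJ and both ends fixed, compatibility θ_AC = θ_CB gives T_A·a = T_B·b, together with T_A + T_B = T₀.
T_A = T₀·b/(a+b) = 4780·1240/1854 = 3197 N·m; T_B = 1583 N·m.
τ in each portion: τ_AC = 1.66×10^7 Pa, τ_CB = 8.21×10^6 Pa; maximum is in AC.
τ_max = T_AC·r/J = 3197·0.0497/9.58×10^-6 = 1.658×10^7 Pa.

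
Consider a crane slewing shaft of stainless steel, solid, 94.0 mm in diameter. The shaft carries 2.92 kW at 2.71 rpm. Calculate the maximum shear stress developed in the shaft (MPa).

ω = 2π·2.71/60 = 0.2838 rad/s, so T = P/ω = 2.92×10³ / 0.2838 = 10290 N·m.
J = πd⁴/32 = π(0.0940)⁴/32 = 7.665×10^-6 m⁴.
τ_max = T·r/J = 10290 × 0.0470 / 7.665×10^-6 = 6.309×10^7 Pa.

63.1 MPa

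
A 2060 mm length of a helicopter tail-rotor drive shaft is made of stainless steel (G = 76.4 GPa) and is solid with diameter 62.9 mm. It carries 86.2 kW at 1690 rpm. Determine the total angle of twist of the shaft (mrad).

8.55 mrad

ω = 2π·1690/60 = 177.0 rad/s, so T = P/ω = 86.2×10³ / 177.0 = 487.1 N·m.
J = πd⁴/32 = π(0.0629)⁴/32 = 1.537×10^-6 m⁴.
θ = T·L/(G·J) = 487.1 × 2.06 / (76.4×10⁹ × 1.537×10^-6) = 8.546×10^-3 rad.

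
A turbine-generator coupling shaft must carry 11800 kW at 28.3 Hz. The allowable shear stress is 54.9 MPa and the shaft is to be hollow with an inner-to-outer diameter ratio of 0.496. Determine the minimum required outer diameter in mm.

ω = 2π·28.3 = 177.8 rad/s, so T = P/ω = 11800×10³ / 177.8 = 66360 N·m.
For a hollow shaft with d_i/d_o = 0.496: τ_max = 16T/(π d_o³ (1−k⁴)), so d_o = [16T/(π τ_allow (1−k⁴))]^(1/3) = [16·66360/(π·5.49×10^7·0.9395)]^(1/3) = 0.1871 m.

187 mm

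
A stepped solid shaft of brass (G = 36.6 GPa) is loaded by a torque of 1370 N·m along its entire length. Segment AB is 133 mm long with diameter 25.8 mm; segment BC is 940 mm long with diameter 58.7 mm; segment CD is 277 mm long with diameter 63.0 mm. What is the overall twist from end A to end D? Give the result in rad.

J_AB = π(0.0258)⁴/32 = 4.35×10^-8 m⁴; J_BC = π(0.0587)⁴/32 = 1.17×10^-6 m⁴; J_CD = π(0.0630)⁴/32 = 1.55×10^-6 m⁴.
θ = (T/G)·Σ L_i/J_i = (1370/36.6×10⁹)·(0.133/4.35×10^-8 + 0.940/1.17×10^-6 + 0.277/1.55×10^-6) = 0.1513 rad.

0.151 rad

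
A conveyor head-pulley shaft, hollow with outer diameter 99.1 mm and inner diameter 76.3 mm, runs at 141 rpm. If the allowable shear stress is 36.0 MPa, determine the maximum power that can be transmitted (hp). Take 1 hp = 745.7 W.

88.4 hp

J = π(d_o⁴ − d_i⁴)/32 = π(0.0991⁴ − 0.0763⁴)/32 = 6.141×10^-6 m⁴.
T_max = τ_allow·J/r = 3.60×10^7 × 6.141×10^-6 / 0.0495 = 4462 N·m.
ω = 2π·141/60 = 14.77 rad/s, so P_max = T_max·ω = 6.588×10^4 W.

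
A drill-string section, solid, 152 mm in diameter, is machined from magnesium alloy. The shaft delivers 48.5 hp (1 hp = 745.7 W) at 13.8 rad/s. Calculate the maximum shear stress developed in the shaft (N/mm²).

ω = 13.8 rad/s, so T = P/ω = 48.5×745.7 / 13.80 = 2621 N·m.
J = πd⁴/32 = π(0.152)⁴/32 = 5.241×10^-5 m⁴.
τ_max = T·r/J = 2621 × 0.0760 / 5.241×10^-5 = 3.801×10^6 Pa.

3.80 N/mm²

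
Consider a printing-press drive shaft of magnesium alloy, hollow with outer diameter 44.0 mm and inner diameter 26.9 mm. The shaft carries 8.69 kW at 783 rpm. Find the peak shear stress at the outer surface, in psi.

ω = 2π·783/60 = 82.00 rad/s, so T = P/ω = 8.69×10³ / 82.00 = 106.0 N·m.
J = π(d_o⁴ − d_i⁴)/32 = π(0.0440⁴ − 0.0269⁴)/32 = 3.166×10^-7 m⁴.
τ_max = T·r/J = 106.0 × 0.0220 / 3.166×10^-7 = 7.365×10^6 Pa.

1070 psi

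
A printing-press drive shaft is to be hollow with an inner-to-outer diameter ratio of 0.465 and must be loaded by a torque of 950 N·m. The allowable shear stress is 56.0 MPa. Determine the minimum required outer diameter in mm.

For a hollow shaft with d_i/d_o = 0.465: τ_max = 16T/(π d_o³ (1−k⁴)), so d_o = [16T/(π τ_allow (1−k⁴))]^(1/3) = [16·950.0/(π·5.60×10^7·0.9532)]^(1/3) = 0.04492 m.

44.9 mm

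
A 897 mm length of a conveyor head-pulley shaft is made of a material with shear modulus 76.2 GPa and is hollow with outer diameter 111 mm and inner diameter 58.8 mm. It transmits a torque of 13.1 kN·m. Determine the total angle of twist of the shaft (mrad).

J = π(d_o⁴ − d_i⁴)/32 = π(0.111⁴ − 0.0588⁴)/32 = 1.373×10^-5 m⁴.
θ = T·L/(G·J) = 13100 × 0.897 / (76.2×10⁹ × 1.373×10^-5) = 0.01123 rad.

11.2 mrad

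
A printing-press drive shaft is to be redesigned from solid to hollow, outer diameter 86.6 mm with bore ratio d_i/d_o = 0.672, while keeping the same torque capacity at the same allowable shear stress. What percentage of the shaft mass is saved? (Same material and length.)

Equal τ_max and T ⇒ the solid shaft needs d_s³ = d_o³(1−k⁴), so d_s = 86.6·(1−0.672⁴)^(1/3) = 80.26 mm.
Area ratio A_h/A_s = d_o²(1−k²)/d_s² = (1−k²)/(1−k⁴)^(2/3) = 0.6385.
Mass saving = 1 − 0.6385 = 36.2 %.

36.2 %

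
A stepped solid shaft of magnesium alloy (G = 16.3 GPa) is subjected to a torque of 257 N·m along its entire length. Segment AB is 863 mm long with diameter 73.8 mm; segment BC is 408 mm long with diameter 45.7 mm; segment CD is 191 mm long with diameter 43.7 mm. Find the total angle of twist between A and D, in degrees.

1.61°

J_AB = π(0.0738)⁴/32 = 2.91×10^-6 m⁴; J_BC = π(0.0457)⁴/32 = 4.28×10^-7 m⁴; J_CD = π(0.0437)⁴/32 = 3.58×10^-7 m⁴.
θ = (T/G)·Σ L_i/J_i = (257.0/16.3×10⁹)·(0.863/2.91×10^-6 + 0.408/4.28×10^-7 + 0.191/3.58×10^-7) = 0.02811 rad.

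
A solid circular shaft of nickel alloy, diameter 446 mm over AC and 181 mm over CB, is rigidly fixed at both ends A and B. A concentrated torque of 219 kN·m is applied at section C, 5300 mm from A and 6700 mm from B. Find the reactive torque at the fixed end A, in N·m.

214000 N·m

Compatibility: T_A·a/J_AC = T_B·b/J_CB with T_A + T_B = T₀.
J_AC = 3.88×10^-3 m⁴, J_CB = 1.05×10^-4 m⁴, so T_A = T₀·(J_AC/a)/((J_AC/a)+(J_CB/b)) = 214400 N·m, T_B = 4600 N·m.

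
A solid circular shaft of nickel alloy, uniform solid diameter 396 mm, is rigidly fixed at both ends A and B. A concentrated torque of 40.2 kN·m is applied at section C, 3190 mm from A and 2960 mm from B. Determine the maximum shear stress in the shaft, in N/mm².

1.71 N/mm²

With uniform GJ and both ends fixed, compatibility θ_AC = θ_CB gives T_A·a = T_B·b, together with T_A + T_B = T₀.
T_A = T₀·b/(a+b) = 40200·2960/6150 = 19350 N·m; T_B = 20850 N·m.
τ in each portion: τ_AC = 1.59×10^6 Pa, τ_CB = 1.71×10^6 Pa; maximum is in CB.
τ_max = T_CB·r/J = 20850·0.198/2.41×10^-3 = 1.710×10^6 Pa.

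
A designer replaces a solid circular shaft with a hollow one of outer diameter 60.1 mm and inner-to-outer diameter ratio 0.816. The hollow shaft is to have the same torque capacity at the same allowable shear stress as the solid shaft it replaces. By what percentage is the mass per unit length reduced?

50.6 %

Equal τ_max and T ⇒ the solid shaft needs d_s³ = d_o³(1−k⁴), so d_s = 60.1·(1−0.816⁴)^(1/3) = 49.44 mm.
Area ratio A_h/A_s = d_o²(1−k²)/d_s² = (1−k²)/(1−k⁴)^(2/3) = 0.4938.
Mass saving = 1 − 0.4938 = 50.6 %.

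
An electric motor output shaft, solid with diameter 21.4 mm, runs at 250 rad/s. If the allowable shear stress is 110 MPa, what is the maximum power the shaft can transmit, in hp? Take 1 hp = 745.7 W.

J = πd⁴/32 = π(0.0214)⁴/32 = 2.059×10^-8 m⁴.
T_max = τ_allow·J/r = 1.10×10^8 × 2.059×10^-8 / 0.0107 = 211.7 N·m.
ω = 250 rad/s, so P_max = T_max·ω = 5.292×10^4 W.

71.0 hp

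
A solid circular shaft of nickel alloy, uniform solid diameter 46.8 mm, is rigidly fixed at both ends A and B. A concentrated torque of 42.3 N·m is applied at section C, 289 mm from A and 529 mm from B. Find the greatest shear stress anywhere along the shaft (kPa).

With uniform GJ and both ends fixed, compatibility θ_AC = θ_CB gives T_A·a = T_B·b, together with T_A + T_B = T₀.
T_A = T₀·b/(a+b) = 42.30·529/818.0 = 27.36 N·m; T_B = 14.94 N·m.
τ in each portion: τ_AC = 1.36×10^6 Pa, τ_CB = 7.43×10^5 Pa; maximum is in AC.
τ_max = T_AC·r/J = 27.36·0.0234/4.71×10^-7 = 1.359×10^6 Pa.

1360 kPa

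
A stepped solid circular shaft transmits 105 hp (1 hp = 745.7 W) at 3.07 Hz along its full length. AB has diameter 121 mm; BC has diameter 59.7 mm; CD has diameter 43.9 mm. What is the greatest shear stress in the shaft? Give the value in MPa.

ω = 2π·3.07 = 19.29 rad/s, so T = P/ω = 105×745.7 / 19.29 = 4059 N·m.
Under the same torque, τ_max = 16T/(πd³) is largest where d is smallest — segment CD (d = 43.9 mm).
τ_max = 16·4059/(π·(0.0439)³) = 2.443×10^8 Pa.

244 MPa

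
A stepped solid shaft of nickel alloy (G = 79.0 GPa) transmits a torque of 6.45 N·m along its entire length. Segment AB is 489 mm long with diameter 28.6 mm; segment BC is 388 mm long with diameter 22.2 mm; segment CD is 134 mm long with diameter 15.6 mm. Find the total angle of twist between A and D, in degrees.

J_AB = π(0.0286)⁴/32 = 6.57×10^-8 m⁴; J_BC = π(0.0222)⁴/32 = 2.38×10^-8 m⁴; J_CD = π(0.0156)⁴/32 = 5.81×10^-9 m⁴.
θ = (T/G)·Σ L_i/J_i = (6.450/79.0×10⁹)·(0.489/6.57×10^-8 + 0.388/2.38×10^-8 + 0.134/5.81×10^-9) = 3.818×10^-3 rad.

0.219°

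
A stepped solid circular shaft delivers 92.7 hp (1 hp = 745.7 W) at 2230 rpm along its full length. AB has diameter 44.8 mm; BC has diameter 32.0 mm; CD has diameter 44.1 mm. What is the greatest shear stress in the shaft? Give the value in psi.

ω = 2π·2230/60 = 233.5 rad/s, so T = P/ω = 92.7×745.7 / 233.5 = 296.0 N·m.
Under the same torque, τ_max = 16T/(πd³) is largest where d is smallest — segment BC (d = 32.0 mm).
τ_max = 16·296.0/(π·(0.0320)³) = 4.601×10^7 Pa.

6670 psi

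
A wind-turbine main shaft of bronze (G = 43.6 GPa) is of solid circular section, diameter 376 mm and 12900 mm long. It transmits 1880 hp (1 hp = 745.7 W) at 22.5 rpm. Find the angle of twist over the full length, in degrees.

ω = 2π·22.5/60 = 2.356 rad/s, so T = P/ω = 1880×745.7 / 2.356 = 595000 N·m.
J = πd⁴/32 = π(0.376)⁴/32 = 1.962×10^-3 m⁴.
θ = T·L/(G·J) = 595000 × 12.9 / (43.6×10⁹ × 1.962×10^-3) = 0.08971 rad.

5.14°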